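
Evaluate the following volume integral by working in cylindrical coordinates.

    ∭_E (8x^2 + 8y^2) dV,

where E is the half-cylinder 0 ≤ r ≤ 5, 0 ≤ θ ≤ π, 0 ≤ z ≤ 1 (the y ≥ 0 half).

In cylindrical coordinates, x = r cos(θ), y = r sin(θ), z = z, and dV = r dr dθ dz.

The integrand becomes 8r^2, so

    ∭_E (8x^2 + 8y^2) dV = ∫_{0}^{π} ∫_{0}^{5} ∫_{0}^{1} (8r^2) · r dz dr dθ.

Inner (z): 8r^3.
Middle (r from 0 to 5): 1250.
Outer (θ): 1250π.

Therefore the triple integral equals 1250π.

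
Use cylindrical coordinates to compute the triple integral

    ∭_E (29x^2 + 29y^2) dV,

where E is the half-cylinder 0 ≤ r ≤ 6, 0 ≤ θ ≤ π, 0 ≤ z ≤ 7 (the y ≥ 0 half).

In cylindrical coordinates, x = r cos(θ), y = r sin(θ), z = z, and dV = r dr dθ dz.

The integrand becomes 29r^2, so

    ∭_E (29x^2 + 29y^2) dV = ∫_{0}^{π} ∫_{0}^{6} ∫_{0}^{7} (29r^2) · r dz dr dθ.

Inner (z): 203r^3.
Middle (r from 0 to 6): 65772.
Outer (θ): 65772π.

Therefore the triple integral equals 65772π.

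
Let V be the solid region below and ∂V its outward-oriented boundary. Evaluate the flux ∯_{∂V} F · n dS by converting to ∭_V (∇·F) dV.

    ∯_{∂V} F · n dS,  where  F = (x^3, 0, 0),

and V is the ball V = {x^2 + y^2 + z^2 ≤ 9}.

By the divergence theorem,

    ∯_{∂V} F · n dS = ∭_V (∇ · F) dV.

Compute the divergence:
    ∇ · F = ∂F_x/∂x + ∂F_y/∂y + ∂F_z/∂z = 3x^2 + 0 + 0 = 3x^2.

In spherical coordinates, x = ρ sin(φ) cos(θ), y = ρ sin(φ) sin(θ), z = ρ cos(φ), dV = ρ^2 sin(φ) dρ dφ dθ, with 0 ≤ ρ ≤ 3, 0 ≤ φ ≤ π, 0 ≤ θ ≤ 2π.

The integrand, after substitution and multiplying by the volume element, becomes (3ρ^2sin(φ)^2cos(θ)^2) · ρ^2 sin(φ), so

    ∭_V (∇·F) dV = ∫_0^{2π} ∫_0^{π} ∫_0^{3} (3ρ^2sin(φ)^2cos(θ)^2) · ρ^2 sin(φ) dρ dφ dθ.

Inner (ρ from 0 to 3): 729sin(φ)^3cos(θ)^2/5.
Middle (φ from 0 to π): 972cos(θ)^2/5.
Outer (θ from 0 to 2π): 972π/5.

Therefore ∯_{∂V} F · n dS = 972π/5.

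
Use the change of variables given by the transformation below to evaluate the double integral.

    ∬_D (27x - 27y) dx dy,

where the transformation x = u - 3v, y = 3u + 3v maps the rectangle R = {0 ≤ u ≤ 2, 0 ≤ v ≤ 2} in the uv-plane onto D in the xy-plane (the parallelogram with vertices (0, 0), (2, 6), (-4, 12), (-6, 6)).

Compute the Jacobian determinant of (x, y) with respect to (u, v):

    ∂(x,y)/∂(u,v) = | 1  -3 | = (1)(3) - (-3)(3) = 12.
                   | 3  3 |

Its absolute value is |J| = 12 (the area scaling factor).

Substituting x = u - 3v, y = 3u + 3v into the integrand,

    27x - 27y → -54u - 162v,

so the integral becomes

    ∬_R (-54u - 162v) · |J| du dv = ∫_0^2 ∫_0^2 (-648u - 1944v) dv du.

Inner (v): -1296u - 3888.
Outer (u): -10368.

Therefore ∬_D (27x - 27y) dx dy = -10368.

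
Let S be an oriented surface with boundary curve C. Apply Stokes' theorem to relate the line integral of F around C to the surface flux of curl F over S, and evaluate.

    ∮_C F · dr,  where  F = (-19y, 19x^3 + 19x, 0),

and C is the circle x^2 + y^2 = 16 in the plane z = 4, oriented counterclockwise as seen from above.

Let S be the flat disk x^2 + y^2 ≤ 16 in the plane z = 4, with upward unit normal n̂ = ẑ. By Stokes' theorem,

    ∮_C F · dr = ∬_S (∇ × F) · n̂ dS = ∬_D (curl F)_z dA,

where D is the disk x^2 + y^2 ≤ 16.

Compute the curl of F = (-19y, 19x^3 + 19x, 0):
    (∇ × F)_x = ∂F_z/∂y - ∂F_y/∂z = 0,
    (∇ × F)_y = ∂F_x/∂z - ∂F_z/∂x = 0,
    (∇ × F)_z = ∂F_y/∂x - ∂F_x/∂y = 57x^2 + 38.

On z = 4, (curl F)_z = 57x^2 + 38.

Convert to polar (x = r cos θ, y = r sin θ, dA = r dr dθ); the integrand becomes 57r^2cos(θ)^2 + 38, so

    ∬_D (curl F)_z dA = ∫_0^{2π} ∫_0^{4} (57r^2cos(θ)^2 + 38) · r dr dθ.

Inner (r from 0 to 4): 3648cos(θ)^2 + 304.
Outer (θ from 0 to 2π): 4256π.

Therefore ∮_C F · dr = 4256π.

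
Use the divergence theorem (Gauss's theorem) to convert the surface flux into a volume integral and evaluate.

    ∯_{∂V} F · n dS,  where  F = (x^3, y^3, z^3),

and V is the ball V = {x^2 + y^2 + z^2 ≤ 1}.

By the divergence theorem,

    ∯_{∂V} F · n dS = ∭_V (∇ · F) dV.

Compute the divergence:
    ∇ · F = ∂F_x/∂x + ∂F_y/∂y + ∂F_z/∂z = 3x^2 + 3y^2 + 3z^2.

In spherical coordinates, x = ρ sin(φ) cos(θ), y = ρ sin(φ) sin(θ), z = ρ cos(φ), dV = ρ^2 sin(φ) dρ dφ dθ, with 0 ≤ ρ ≤ 1, 0 ≤ φ ≤ π, 0 ≤ θ ≤ 2π.

The integrand, after substitution and multiplying by the volume element, becomes (3ρ^2) · ρ^2 sin(φ), so

    ∭_V (∇·F) dV = ∫_0^{2π} ∫_0^{π} ∫_0^{1} (3ρ^2) · ρ^2 sin(φ) dρ dφ dθ.

Inner (ρ from 0 to 1): 3sin(φ)/5.
Middle (φ from 0 to π): 6/5.
Outer (θ from 0 to 2π): 12π/5.

Therefore ∯_{∂V} F · n dS = 12π/5.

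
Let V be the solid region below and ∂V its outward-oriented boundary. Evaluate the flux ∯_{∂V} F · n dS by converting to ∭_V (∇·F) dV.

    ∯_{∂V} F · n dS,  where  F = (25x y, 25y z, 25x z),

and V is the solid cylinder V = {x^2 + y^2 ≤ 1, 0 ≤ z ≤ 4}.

By the divergence theorem,

    ∯_{∂V} F · n dS = ∭_V (∇ · F) dV.

Compute the divergence:
    ∇ · F = ∂F_x/∂x + ∂F_y/∂y + ∂F_z/∂z = 25y + 25z + 25x = 25x + 25y + 25z.

In cylindrical coordinates, x = r cos(θ), y = r sin(θ), z = z, dV = r dr dθ dz, with 0 ≤ r ≤ 1, 0 ≤ θ ≤ 2π, 0 ≤ z ≤ 4.

The integrand, after substitution and multiplying by the volume element, becomes (25sqrt(2)r sin(θ + π/4) + 25z) · r, so

    ∭_V (∇·F) dV = ∫_0^{2π} ∫_0^{1} ∫_0^{4} (25sqrt(2)r sin(θ + π/4) + 25z) · r dz dr dθ.

Inner (z from 0 to 4): 100r (sqrt(2)r sin(θ + π/4) + 2).
Middle (r from 0 to 1): 100sqrt(2)sin(θ + π/4)/3 + 100.
Outer (θ from 0 to 2π): 200π.

Therefore ∯_{∂V} F · n dS = 200π.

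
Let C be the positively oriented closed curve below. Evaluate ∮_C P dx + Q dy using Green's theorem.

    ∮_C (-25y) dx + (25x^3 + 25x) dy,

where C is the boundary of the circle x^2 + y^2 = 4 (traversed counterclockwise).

Green's theorem converts the closed line integral into a double integral over the enclosed region D:

    ∮_C P dx + Q dy = ∬_D (∂Q/∂x - ∂P/∂y) dA.

Here P = -25y, Q = 25x^3 + 25x, so

    ∂Q/∂x = 75x^2 + 25,    ∂P/∂y = -25,
    ∂Q/∂x - ∂P/∂y = 75x^2 + 50.

D is the region x^2 + y^2 ≤ 4. Evaluating the double integral:

In polar coordinates (x = r cos θ, y = r sin θ, dA = r dr dθ) the integrand becomes 75r^2cos(θ)^2 + 50, so

    ∬_D (75x^2 + 50) dA = ∫_0^{2π} ∫_0^{2} (75r^2cos(θ)^2 + 50) · r dr dθ.

Inner (r from 0 to 2): 300cos(θ)^2 + 100.
Outer (θ from 0 to 2π): 500π.

Therefore ∮_C P dx + Q dy = 500π.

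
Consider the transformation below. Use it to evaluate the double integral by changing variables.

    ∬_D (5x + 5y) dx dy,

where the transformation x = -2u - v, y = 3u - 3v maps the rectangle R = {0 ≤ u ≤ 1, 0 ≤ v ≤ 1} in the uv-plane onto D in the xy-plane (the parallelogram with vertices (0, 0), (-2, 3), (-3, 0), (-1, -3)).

Compute the Jacobian determinant of (x, y) with respect to (u, v):

    ∂(x,y)/∂(u,v) = | -2  -1 | = (-2)(-3) - (-1)(3) = 9.
                   | 3  -3 |

Its absolute value is |J| = 9 (the area scaling factor).

Substituting x = -2u - v, y = 3u - 3v into the integrand,

    5x + 5y → 5u - 20v,

so the integral becomes

    ∬_R (5u - 20v) · |J| du dv = ∫_0^1 ∫_0^1 (45u - 180v) dv du.

Inner (v): 45u - 90.
Outer (u): -135/2.

Therefore ∬_D (5x + 5y) dx dy = -135/2.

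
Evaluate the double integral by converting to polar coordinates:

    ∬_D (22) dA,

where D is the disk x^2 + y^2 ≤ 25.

The region D is 0 ≤ r ≤ 5, 0 ≤ θ ≤ 2π in polar coordinates, where x = r cos(θ), y = r sin(θ), and dA = r dr dθ.

Under the substitution, the integrand becomes 22, so

    ∬_D (22) dA = ∫_{0}^{2π} ∫_{0}^{5} (22) · r dr dθ.

Inner integral (in r): ∫_{0}^{5} (22) · r dr = 275.

Outer integral (in θ): ∫_{0}^{2π} (275) dθ = 550π.

Therefore ∬_D (22) dA = 550π.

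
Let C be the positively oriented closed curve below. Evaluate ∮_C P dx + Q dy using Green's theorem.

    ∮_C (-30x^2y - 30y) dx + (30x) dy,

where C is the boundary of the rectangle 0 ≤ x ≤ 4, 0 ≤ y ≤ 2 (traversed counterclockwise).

Green's theorem converts the closed line integral into a double integral over the enclosed region D:

    ∮_C P dx + Q dy = ∬_D (∂Q/∂x - ∂P/∂y) dA.

Here P = -30x^2y - 30y, Q = 30x, so

    ∂Q/∂x = 30,    ∂P/∂y = -30x^2 - 30,
    ∂Q/∂x - ∂P/∂y = 30x^2 + 60.

D is the region 0 ≤ x ≤ 4, 0 ≤ y ≤ 2. Evaluating the double integral:

    ∬_D (30x^2 + 60) dA = ∫_0^{4} ∫_0^{2} (30x^2 + 60) dy dx.

Inner (y from 0 to 2): 60x^2 + 120.
Outer (x from 0 to 4): 1760.

Therefore ∮_C P dx + Q dy = 1760.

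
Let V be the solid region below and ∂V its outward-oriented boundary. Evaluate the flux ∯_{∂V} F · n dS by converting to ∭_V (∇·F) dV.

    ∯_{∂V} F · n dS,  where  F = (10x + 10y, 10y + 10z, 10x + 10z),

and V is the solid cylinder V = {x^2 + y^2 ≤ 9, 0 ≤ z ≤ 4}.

By the divergence theorem,

    ∯_{∂V} F · n dS = ∭_V (∇ · F) dV.

Compute the divergence:
    ∇ · F = ∂F_x/∂x + ∂F_y/∂y + ∂F_z/∂z = 10 + 10 + 10 = 30.

In cylindrical coordinates, x = r cos(θ), y = r sin(θ), z = z, dV = r dr dθ dz, with 0 ≤ r ≤ 3, 0 ≤ θ ≤ 2π, 0 ≤ z ≤ 4.

The integrand, after substitution and multiplying by the volume element, becomes (30) · r, so

    ∭_V (∇·F) dV = ∫_0^{2π} ∫_0^{3} ∫_0^{4} (30) · r dz dr dθ.

Inner (z from 0 to 4): 120r.
Middle (r from 0 to 3): 540.
Outer (θ from 0 to 2π): 1080π.

Therefore ∯_{∂V} F · n dS = 1080π.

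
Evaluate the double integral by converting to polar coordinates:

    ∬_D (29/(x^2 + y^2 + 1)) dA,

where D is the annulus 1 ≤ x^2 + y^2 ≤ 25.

The region D is 1 ≤ r ≤ 5, 0 ≤ θ ≤ 2π in polar coordinates, where x = r cos(θ), y = r sin(θ), and dA = r dr dθ.

Under the substitution, the integrand becomes 29/(r^2 + 1), so

    ∬_D (29/(x^2 + y^2 + 1)) dA = ∫_{0}^{2π} ∫_{1}^{5} (29/(r^2 + 1)) · r dr dθ.

Inner integral (in r): ∫_{1}^{5} (29/(r^2 + 1)) · r dr = 29log(13)/2.

Outer integral (in θ): ∫_{0}^{2π} (29log(13)/2) dθ = 29π log(13).

Therefore ∬_D (29/(x^2 + y^2 + 1)) dA = 29π log(13).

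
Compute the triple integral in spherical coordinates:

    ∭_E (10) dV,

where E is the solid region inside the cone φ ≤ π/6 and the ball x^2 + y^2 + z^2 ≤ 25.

In spherical coordinates, x = ρ sin(φ) cos(θ), y = ρ sin(φ) sin(θ), z = ρ cos(φ), and dV = ρ^2 sin(φ) dρ dφ dθ.

The integrand becomes 10, so

    ∭_E (10) dV = ∫_{0}^{2π} ∫_{0}^{π/6} ∫_{0}^{5} (10) · ρ^2 sin(φ) dρ dφ dθ.

Inner (ρ): 1250sin(φ)/3.
Middle (φ): 1250/3 - 625sqrt(3)/3.
Outer (θ): 1250π (2 - sqrt(3))/3.

Therefore the triple integral equals 1250π (2 - sqrt(3))/3.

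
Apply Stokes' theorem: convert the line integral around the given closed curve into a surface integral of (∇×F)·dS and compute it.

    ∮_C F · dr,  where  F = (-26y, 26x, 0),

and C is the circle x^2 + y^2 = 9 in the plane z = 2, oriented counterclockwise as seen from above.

Let S be the flat disk x^2 + y^2 ≤ 9 in the plane z = 2, with upward unit normal n̂ = ẑ. By Stokes' theorem,

    ∮_C F · dr = ∬_S (∇ × F) · n̂ dS = ∬_D (curl F)_z dA,

where D is the disk x^2 + y^2 ≤ 9.

Compute the curl of F = (-26y, 26x, 0):
    (∇ × F)_x = ∂F_z/∂y - ∂F_y/∂z = 0,
    (∇ × F)_y = ∂F_x/∂z - ∂F_z/∂x = 0,
    (∇ × F)_z = ∂F_y/∂x - ∂F_x/∂y = 52.

On z = 2, (curl F)_z = 52.

Convert to polar (x = r cos θ, y = r sin θ, dA = r dr dθ); the integrand becomes 52, so

    ∬_D (curl F)_z dA = ∫_0^{2π} ∫_0^{3} (52) · r dr dθ.

Inner (r from 0 to 3): 234.
Outer (θ from 0 to 2π): 468π.

Therefore ∮_C F · dr = 468π.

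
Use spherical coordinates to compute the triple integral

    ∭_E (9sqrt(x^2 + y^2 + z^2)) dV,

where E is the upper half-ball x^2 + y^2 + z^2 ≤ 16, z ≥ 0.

In spherical coordinates, x = ρ sin(φ) cos(θ), y = ρ sin(φ) sin(θ), z = ρ cos(φ), and dV = ρ^2 sin(φ) dρ dφ dθ.

The integrand becomes 9ρ, so

    ∭_E (9sqrt(x^2 + y^2 + z^2)) dV = ∫_{0}^{2π} ∫_{0}^{π/2} ∫_{0}^{4} (9ρ) · ρ^2 sin(φ) dρ dφ dθ.

Inner (ρ): 576sin(φ).
Middle (φ): 576.
Outer (θ): 1152π.

Therefore the triple integral equals 1152π.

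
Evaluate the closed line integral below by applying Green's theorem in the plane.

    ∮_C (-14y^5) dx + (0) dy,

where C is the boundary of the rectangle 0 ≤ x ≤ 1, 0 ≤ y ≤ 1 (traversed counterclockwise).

Green's theorem converts the closed line integral into a double integral over the enclosed region D:

    ∮_C P dx + Q dy = ∬_D (∂Q/∂x - ∂P/∂y) dA.

Here P = -14y^5, Q = 0, so

    ∂Q/∂x = 0,    ∂P/∂y = -70y^4,
    ∂Q/∂x - ∂P/∂y = 70y^4.

D is the region 0 ≤ x ≤ 1, 0 ≤ y ≤ 1. Evaluating the double integral:

    ∬_D (70y^4) dA = ∫_0^{1} ∫_0^{1} (70y^4) dy dx.

Inner (y from 0 to 1): 14.
Outer (x from 0 to 1): 14.

Therefore ∮_C P dx + Q dy = 14.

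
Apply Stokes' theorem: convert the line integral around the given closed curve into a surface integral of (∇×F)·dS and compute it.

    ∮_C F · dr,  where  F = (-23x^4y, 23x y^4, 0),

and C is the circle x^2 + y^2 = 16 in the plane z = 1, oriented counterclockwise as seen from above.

Let S be the flat disk x^2 + y^2 ≤ 16 in the plane z = 1, with upward unit normal n̂ = ẑ. By Stokes' theorem,

    ∮_C F · dr = ∬_S (∇ × F) · n̂ dS = ∬_D (curl F)_z dA,

where D is the disk x^2 + y^2 ≤ 16.

Compute the curl of F = (-23x^4y, 23x y^4, 0):
    (∇ × F)_x = ∂F_z/∂y - ∂F_y/∂z = 0,
    (∇ × F)_y = ∂F_x/∂z - ∂F_z/∂x = 0,
    (∇ × F)_z = ∂F_y/∂x - ∂F_x/∂y = 23x^4 + 23y^4.

On z = 1, (curl F)_z = 23x^4 + 23y^4.

Convert to polar (x = r cos θ, y = r sin θ, dA = r dr dθ); the integrand becomes 23r^4(sin(θ)^4 + cos(θ)^4), so

    ∬_D (curl F)_z dA = ∫_0^{2π} ∫_0^{4} (23r^4(sin(θ)^4 + cos(θ)^4)) · r dr dθ.

Inner (r from 0 to 4): 47104sin(θ)^4/3 + 47104cos(θ)^4/3.
Outer (θ from 0 to 2π): 23552π.

Therefore ∮_C F · dr = 23552π.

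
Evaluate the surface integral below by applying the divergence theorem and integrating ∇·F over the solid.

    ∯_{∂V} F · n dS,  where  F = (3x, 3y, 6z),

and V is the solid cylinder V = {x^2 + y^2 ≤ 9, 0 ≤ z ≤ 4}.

By the divergence theorem,

    ∯_{∂V} F · n dS = ∭_V (∇ · F) dV.

Compute the divergence:
    ∇ · F = ∂F_x/∂x + ∂F_y/∂y + ∂F_z/∂z = 3 + 3 + 6 = 12.

In cylindrical coordinates, x = r cos(θ), y = r sin(θ), z = z, dV = r dr dθ dz, with 0 ≤ r ≤ 3, 0 ≤ θ ≤ 2π, 0 ≤ z ≤ 4.

The integrand, after substitution and multiplying by the volume element, becomes (12) · r, so

    ∭_V (∇·F) dV = ∫_0^{2π} ∫_0^{3} ∫_0^{4} (12) · r dz dr dθ.

Inner (z from 0 to 4): 48r.
Middle (r from 0 to 3): 216.
Outer (θ from 0 to 2π): 432π.

Therefore ∯_{∂V} F · n dS = 432π.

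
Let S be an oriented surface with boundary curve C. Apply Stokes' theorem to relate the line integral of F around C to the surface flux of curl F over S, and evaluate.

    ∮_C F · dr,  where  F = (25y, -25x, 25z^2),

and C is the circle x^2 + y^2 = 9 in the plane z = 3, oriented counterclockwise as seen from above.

Let S be the flat disk x^2 + y^2 ≤ 9 in the plane z = 3, with upward unit normal n̂ = ẑ. By Stokes' theorem,

    ∮_C F · dr = ∬_S (∇ × F) · n̂ dS = ∬_D (curl F)_z dA,

where D is the disk x^2 + y^2 ≤ 9.

Compute the curl of F = (25y, -25x, 25z^2):
    (∇ × F)_x = ∂F_z/∂y - ∂F_y/∂z = 0,
    (∇ × F)_y = ∂F_x/∂z - ∂F_z/∂x = 0,
    (∇ × F)_z = ∂F_y/∂x - ∂F_x/∂y = -50.

On z = 3, (curl F)_z = -50.

Convert to polar (x = r cos θ, y = r sin θ, dA = r dr dθ); the integrand becomes -50, so

    ∬_D (curl F)_z dA = ∫_0^{2π} ∫_0^{3} (-50) · r dr dθ.

Inner (r from 0 to 3): -225.
Outer (θ from 0 to 2π): -450π.

Therefore ∮_C F · dr = -450π.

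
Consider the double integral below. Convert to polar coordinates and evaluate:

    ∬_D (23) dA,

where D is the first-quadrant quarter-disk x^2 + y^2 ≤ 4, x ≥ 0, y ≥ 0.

The region D is 0 ≤ r ≤ 2, 0 ≤ θ ≤ π/2 in polar coordinates, where x = r cos(θ), y = r sin(θ), and dA = r dr dθ.

Under the substitution, the integrand becomes 23, so

    ∬_D (23) dA = ∫_{0}^{π/2} ∫_{0}^{2} (23) · r dr dθ.

Inner integral (in r): ∫_{0}^{2} (23) · r dr = 46.

Outer integral (in θ): ∫_{0}^{π/2} (46) dθ = 23π.

Therefore ∬_D (23) dA = 23π.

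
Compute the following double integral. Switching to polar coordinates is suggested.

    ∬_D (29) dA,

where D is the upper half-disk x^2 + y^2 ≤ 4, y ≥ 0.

The region D is 0 ≤ r ≤ 2, 0 ≤ θ ≤ π in polar coordinates, where x = r cos(θ), y = r sin(θ), and dA = r dr dθ.

Under the substitution, the integrand becomes 29, so

    ∬_D (29) dA = ∫_{0}^{π} ∫_{0}^{2} (29) · r dr dθ.

Inner integral (in r): ∫_{0}^{2} (29) · r dr = 58.

Outer integral (in θ): ∫_{0}^{π} (58) dθ = 58π.

Therefore ∬_D (29) dA = 58π.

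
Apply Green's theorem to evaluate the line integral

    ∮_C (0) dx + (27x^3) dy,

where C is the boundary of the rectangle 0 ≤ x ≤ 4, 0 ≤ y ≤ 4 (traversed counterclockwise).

Green's theorem converts the closed line integral into a double integral over the enclosed region D:

    ∮_C P dx + Q dy = ∬_D (∂Q/∂x - ∂P/∂y) dA.

Here P = 0, Q = 27x^3, so

    ∂Q/∂x = 81x^2,    ∂P/∂y = 0,
    ∂Q/∂x - ∂P/∂y = 81x^2.

D is the region 0 ≤ x ≤ 4, 0 ≤ y ≤ 4. Evaluating the double integral:

    ∬_D (81x^2) dA = ∫_0^{4} ∫_0^{4} (81x^2) dy dx.

Inner (y from 0 to 4): 324x^2.
Outer (x from 0 to 4): 6912.

Therefore ∮_C P dx + Q dy = 6912.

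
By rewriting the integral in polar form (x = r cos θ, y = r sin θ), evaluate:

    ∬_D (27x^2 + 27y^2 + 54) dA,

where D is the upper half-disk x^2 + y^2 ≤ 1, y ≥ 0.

The region D is 0 ≤ r ≤ 1, 0 ≤ θ ≤ π in polar coordinates, where x = r cos(θ), y = r sin(θ), and dA = r dr dθ.

Under the substitution, the integrand becomes 27r^2 + 54, so

    ∬_D (27x^2 + 27y^2 + 54) dA = ∫_{0}^{π} ∫_{0}^{1} (27r^2 + 54) · r dr dθ.

Inner integral (in r): ∫_{0}^{1} (27r^2 + 54) · r dr = 135/4.

Outer integral (in θ): ∫_{0}^{π} (135/4) dθ = 135π/4.

Therefore ∬_D (27x^2 + 27y^2 + 54) dA = 135π/4.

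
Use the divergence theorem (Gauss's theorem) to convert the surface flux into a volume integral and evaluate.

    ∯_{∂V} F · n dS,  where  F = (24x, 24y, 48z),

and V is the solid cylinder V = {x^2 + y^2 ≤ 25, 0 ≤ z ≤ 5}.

By the divergence theorem,

    ∯_{∂V} F · n dS = ∭_V (∇ · F) dV.

Compute the divergence:
    ∇ · F = ∂F_x/∂x + ∂F_y/∂y + ∂F_z/∂z = 24 + 24 + 48 = 96.

In cylindrical coordinates, x = r cos(θ), y = r sin(θ), z = z, dV = r dr dθ dz, with 0 ≤ r ≤ 5, 0 ≤ θ ≤ 2π, 0 ≤ z ≤ 5.

The integrand, after substitution and multiplying by the volume element, becomes (96) · r, so

    ∭_V (∇·F) dV = ∫_0^{2π} ∫_0^{5} ∫_0^{5} (96) · r dz dr dθ.

Inner (z from 0 to 5): 480r.
Middle (r from 0 to 5): 6000.
Outer (θ from 0 to 2π): 12000π.

Therefore ∯_{∂V} F · n dS = 12000π.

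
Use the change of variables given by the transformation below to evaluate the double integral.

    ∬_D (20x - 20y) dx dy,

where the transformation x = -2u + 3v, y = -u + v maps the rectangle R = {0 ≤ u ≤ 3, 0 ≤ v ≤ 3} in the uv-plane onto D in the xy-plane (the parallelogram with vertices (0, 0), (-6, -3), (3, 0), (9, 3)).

Compute the Jacobian determinant of (x, y) with respect to (u, v):

    ∂(x,y)/∂(u,v) = | -2  3 | = (-2)(1) - (3)(-1) = 1.
                   | -1  1 |

Its absolute value is |J| = 1 (the area scaling factor).

Substituting x = -2u + 3v, y = -u + v into the integrand,

    20x - 20y → -20u + 40v,

so the integral becomes

    ∬_R (-20u + 40v) · |J| du dv = ∫_0^3 ∫_0^3 (-20u + 40v) dv du.

Inner (v): 180 - 60u.
Outer (u): 270.

Therefore ∬_D (20x - 20y) dx dy = 270.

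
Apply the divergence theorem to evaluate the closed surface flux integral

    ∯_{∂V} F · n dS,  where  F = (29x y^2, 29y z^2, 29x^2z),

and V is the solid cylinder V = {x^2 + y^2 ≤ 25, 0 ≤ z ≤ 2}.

By the divergence theorem,

    ∯_{∂V} F · n dS = ∭_V (∇ · F) dV.

Compute the divergence:
    ∇ · F = ∂F_x/∂x + ∂F_y/∂y + ∂F_z/∂z = 29y^2 + 29z^2 + 29x^2 = 29x^2 + 29y^2 + 29z^2.

In cylindrical coordinates, x = r cos(θ), y = r sin(θ), z = z, dV = r dr dθ dz, with 0 ≤ r ≤ 5, 0 ≤ θ ≤ 2π, 0 ≤ z ≤ 2.

The integrand, after substitution and multiplying by the volume element, becomes (29r^2 + 29z^2) · r, so

    ∭_V (∇·F) dV = ∫_0^{2π} ∫_0^{5} ∫_0^{2} (29r^2 + 29z^2) · r dz dr dθ.

Inner (z from 0 to 2): 58r (r^2 + 4/3).
Middle (r from 0 to 5): 60175/6.
Outer (θ from 0 to 2π): 60175π/3.

Therefore ∯_{∂V} F · n dS = 60175π/3.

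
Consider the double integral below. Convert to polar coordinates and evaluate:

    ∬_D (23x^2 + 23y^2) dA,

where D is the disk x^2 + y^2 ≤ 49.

The region D is 0 ≤ r ≤ 7, 0 ≤ θ ≤ 2π in polar coordinates, where x = r cos(θ), y = r sin(θ), and dA = r dr dθ.

Under the substitution, the integrand becomes 23r^2, so

    ∬_D (23x^2 + 23y^2) dA = ∫_{0}^{2π} ∫_{0}^{7} (23r^2) · r dr dθ.

Inner integral (in r): ∫_{0}^{7} (23r^2) · r dr = 55223/4.

Outer integral (in θ): ∫_{0}^{2π} (55223/4) dθ = 55223π/2.

Therefore ∬_D (23x^2 + 23y^2) dA = 55223π/2.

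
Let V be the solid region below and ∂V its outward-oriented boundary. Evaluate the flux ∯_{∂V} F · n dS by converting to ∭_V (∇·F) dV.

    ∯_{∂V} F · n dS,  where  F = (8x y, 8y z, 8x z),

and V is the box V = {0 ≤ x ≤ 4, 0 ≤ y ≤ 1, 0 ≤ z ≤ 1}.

By the divergence theorem,

    ∯_{∂V} F · n dS = ∭_V (∇ · F) dV.

Compute the divergence:
    ∇ · F = ∂F_x/∂x + ∂F_y/∂y + ∂F_z/∂z = 8y + 8z + 8x = 8x + 8y + 8z.

V is a rectangular box, so dV = dx dy dz with 0 ≤ x ≤ 4, 0 ≤ y ≤ 1, 0 ≤ z ≤ 1.

Integrate (8x + 8y + 8z) over V as an iterated integral:

    ∭_V (∇·F) dV = ∫_0^{4} ∫_0^{1} ∫_0^{1} (8x + 8y + 8z) dz dy dx.

Inner (z from 0 to 1): 8x + 8y + 4.
Middle (y from 0 to 1): 8x + 8.
Outer (x from 0 to 4): 96.

Therefore ∯_{∂V} F · n dS = 96.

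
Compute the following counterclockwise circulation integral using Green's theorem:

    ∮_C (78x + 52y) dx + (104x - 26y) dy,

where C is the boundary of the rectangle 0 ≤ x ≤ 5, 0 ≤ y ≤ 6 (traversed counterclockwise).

Green's theorem converts the closed line integral into a double integral over the enclosed region D:

    ∮_C P dx + Q dy = ∬_D (∂Q/∂x - ∂P/∂y) dA.

Here P = 78x + 52y, Q = 104x - 26y, so

    ∂Q/∂x = 104,    ∂P/∂y = 52,
    ∂Q/∂x - ∂P/∂y = 52.

D is the region 0 ≤ x ≤ 5, 0 ≤ y ≤ 6. Evaluating the double integral:

    ∬_D (52) dA = ∫_0^{5} ∫_0^{6} (52) dy dx.

Inner (y from 0 to 6): 312.
Outer (x from 0 to 5): 1560.

Therefore ∮_C P dx + Q dy = 1560.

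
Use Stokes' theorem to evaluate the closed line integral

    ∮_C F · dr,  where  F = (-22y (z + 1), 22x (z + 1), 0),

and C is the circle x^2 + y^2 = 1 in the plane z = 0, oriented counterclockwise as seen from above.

Let S be the flat disk x^2 + y^2 ≤ 1 in the plane z = 0, with upward unit normal n̂ = ẑ. By Stokes' theorem,

    ∮_C F · dr = ∬_S (∇ × F) · n̂ dS = ∬_D (curl F)_z dA,

where D is the disk x^2 + y^2 ≤ 1.

Compute the curl of F = (-22y (z + 1), 22x (z + 1), 0):
    (∇ × F)_x = ∂F_z/∂y - ∂F_y/∂z = -22x,
    (∇ × F)_y = ∂F_x/∂z - ∂F_z/∂x = -22y,
    (∇ × F)_z = ∂F_y/∂x - ∂F_x/∂y = 44z + 44.

On z = 0, (curl F)_z = 44.

Convert to polar (x = r cos θ, y = r sin θ, dA = r dr dθ); the integrand becomes 44, so

    ∬_D (curl F)_z dA = ∫_0^{2π} ∫_0^{1} (44) · r dr dθ.

Inner (r from 0 to 1): 22.
Outer (θ from 0 to 2π): 44π.

Therefore ∮_C F · dr = 44π.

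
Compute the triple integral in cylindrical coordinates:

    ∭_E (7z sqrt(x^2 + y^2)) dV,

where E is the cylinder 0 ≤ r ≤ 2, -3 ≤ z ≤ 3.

In cylindrical coordinates, x = r cos(θ), y = r sin(θ), z = z, and dV = r dr dθ dz.

The integrand becomes 7r z, so

    ∭_E (7z sqrt(x^2 + y^2)) dV = ∫_{0}^{2π} ∫_{0}^{2} ∫_{-3}^{3} (7r z) · r dz dr dθ.

Inner (z): 0.
Middle (r from 0 to 2): 0.
Outer (θ): 0.

Therefore the triple integral equals 0.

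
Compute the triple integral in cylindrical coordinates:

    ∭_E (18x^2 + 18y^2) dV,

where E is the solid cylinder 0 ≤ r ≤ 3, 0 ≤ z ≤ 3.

In cylindrical coordinates, x = r cos(θ), y = r sin(θ), z = z, and dV = r dr dθ dz.

The integrand becomes 18r^2, so

    ∭_E (18x^2 + 18y^2) dV = ∫_{0}^{2π} ∫_{0}^{3} ∫_{0}^{3} (18r^2) · r dz dr dθ.

Inner (z): 54r^3.
Middle (r from 0 to 3): 2187/2.
Outer (θ): 2187π.

Therefore the triple integral equals 2187π.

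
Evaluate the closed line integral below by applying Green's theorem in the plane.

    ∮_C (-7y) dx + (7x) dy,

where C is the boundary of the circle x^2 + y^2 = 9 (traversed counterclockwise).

Green's theorem converts the closed line integral into a double integral over the enclosed region D:

    ∮_C P dx + Q dy = ∬_D (∂Q/∂x - ∂P/∂y) dA.

Here P = -7y, Q = 7x, so

    ∂Q/∂x = 7,    ∂P/∂y = -7,
    ∂Q/∂x - ∂P/∂y = 14.

D is the region x^2 + y^2 ≤ 9. Evaluating the double integral:

In polar coordinates (x = r cos θ, y = r sin θ, dA = r dr dθ) the integrand becomes 14, so

    ∬_D (14) dA = ∫_0^{2π} ∫_0^{3} (14) · r dr dθ.

Inner (r from 0 to 3): 63.
Outer (θ from 0 to 2π): 126π.

Therefore ∮_C P dx + Q dy = 126π.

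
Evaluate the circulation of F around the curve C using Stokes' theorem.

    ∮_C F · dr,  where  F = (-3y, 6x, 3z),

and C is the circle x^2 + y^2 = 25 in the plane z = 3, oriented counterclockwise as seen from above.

Let S be the flat disk x^2 + y^2 ≤ 25 in the plane z = 3, with upward unit normal n̂ = ẑ. By Stokes' theorem,

    ∮_C F · dr = ∬_S (∇ × F) · n̂ dS = ∬_D (curl F)_z dA,

where D is the disk x^2 + y^2 ≤ 25.

Compute the curl of F = (-3y, 6x, 3z):
    (∇ × F)_x = ∂F_z/∂y - ∂F_y/∂z = 0,
    (∇ × F)_y = ∂F_x/∂z - ∂F_z/∂x = 0,
    (∇ × F)_z = ∂F_y/∂x - ∂F_x/∂y = 9.

On z = 3, (curl F)_z = 9.

Convert to polar (x = r cos θ, y = r sin θ, dA = r dr dθ); the integrand becomes 9, so

    ∬_D (curl F)_z dA = ∫_0^{2π} ∫_0^{5} (9) · r dr dθ.

Inner (r from 0 to 5): 225/2.
Outer (θ from 0 to 2π): 225π.

Therefore ∮_C F · dr = 225π.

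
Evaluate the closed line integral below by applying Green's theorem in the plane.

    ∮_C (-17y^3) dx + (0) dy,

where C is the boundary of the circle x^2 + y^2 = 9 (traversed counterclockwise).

Green's theorem converts the closed line integral into a double integral over the enclosed region D:

    ∮_C P dx + Q dy = ∬_D (∂Q/∂x - ∂P/∂y) dA.

Here P = -17y^3, Q = 0, so

    ∂Q/∂x = 0,    ∂P/∂y = -51y^2,
    ∂Q/∂x - ∂P/∂y = 51y^2.

D is the region x^2 + y^2 ≤ 9. Evaluating the double integral:

In polar coordinates (x = r cos θ, y = r sin θ, dA = r dr dθ) the integrand becomes 51r^2sin(θ)^2, so

    ∬_D (51y^2) dA = ∫_0^{2π} ∫_0^{3} (51r^2sin(θ)^2) · r dr dθ.

Inner (r from 0 to 3): 4131sin(θ)^2/4.
Outer (θ from 0 to 2π): 4131π/4.

Therefore ∮_C P dx + Q dy = 4131π/4.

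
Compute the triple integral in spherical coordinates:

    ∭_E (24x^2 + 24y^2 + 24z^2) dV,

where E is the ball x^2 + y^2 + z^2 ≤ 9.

In spherical coordinates, x = ρ sin(φ) cos(θ), y = ρ sin(φ) sin(θ), z = ρ cos(φ), and dV = ρ^2 sin(φ) dρ dφ dθ.

The integrand becomes 24ρ^2, so

    ∭_E (24x^2 + 24y^2 + 24z^2) dV = ∫_{0}^{2π} ∫_{0}^{π} ∫_{0}^{3} (24ρ^2) · ρ^2 sin(φ) dρ dφ dθ.

Inner (ρ): 5832sin(φ)/5.
Middle (φ): 11664/5.
Outer (θ): 23328π/5.

Therefore the triple integral equals 23328π/5.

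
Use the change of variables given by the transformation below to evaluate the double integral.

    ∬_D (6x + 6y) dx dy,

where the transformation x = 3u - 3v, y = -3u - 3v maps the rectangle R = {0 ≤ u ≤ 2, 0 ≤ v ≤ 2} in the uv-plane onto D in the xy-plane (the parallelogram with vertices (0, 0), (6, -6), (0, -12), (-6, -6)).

Compute the Jacobian determinant of (x, y) with respect to (u, v):

    ∂(x,y)/∂(u,v) = | 3  -3 | = (3)(-3) - (-3)(-3) = -18.
                   | -3  -3 |

Its absolute value is |J| = 18 (the area scaling factor).

Substituting x = 3u - 3v, y = -3u - 3v into the integrand,

    6x + 6y → -36v,

so the integral becomes

    ∬_R (-36v) · |J| du dv = ∫_0^2 ∫_0^2 (-648v) dv du.

Inner (v): -1296.
Outer (u): -2592.

Therefore ∬_D (6x + 6y) dx dy = -2592.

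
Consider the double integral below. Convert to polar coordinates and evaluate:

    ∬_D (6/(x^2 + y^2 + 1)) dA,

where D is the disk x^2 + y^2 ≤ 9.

The region D is 0 ≤ r ≤ 3, 0 ≤ θ ≤ 2π in polar coordinates, where x = r cos(θ), y = r sin(θ), and dA = r dr dθ.

Under the substitution, the integrand becomes 6/(r^2 + 1), so

    ∬_D (6/(x^2 + y^2 + 1)) dA = ∫_{0}^{2π} ∫_{0}^{3} (6/(r^2 + 1)) · r dr dθ.

Inner integral (in r): ∫_{0}^{3} (6/(r^2 + 1)) · r dr = log(1000).

Outer integral (in θ): ∫_{0}^{2π} (log(1000)) dθ = 6π log(10).

Therefore ∬_D (6/(x^2 + y^2 + 1)) dA = 6π log(10).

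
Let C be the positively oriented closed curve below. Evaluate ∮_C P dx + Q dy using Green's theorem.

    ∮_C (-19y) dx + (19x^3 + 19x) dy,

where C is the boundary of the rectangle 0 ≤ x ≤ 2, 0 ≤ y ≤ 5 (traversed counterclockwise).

Green's theorem converts the closed line integral into a double integral over the enclosed region D:

    ∮_C P dx + Q dy = ∬_D (∂Q/∂x - ∂P/∂y) dA.

Here P = -19y, Q = 19x^3 + 19x, so

    ∂Q/∂x = 57x^2 + 19,    ∂P/∂y = -19,
    ∂Q/∂x - ∂P/∂y = 57x^2 + 38.

D is the region 0 ≤ x ≤ 2, 0 ≤ y ≤ 5. Evaluating the double integral:

    ∬_D (57x^2 + 38) dA = ∫_0^{2} ∫_0^{5} (57x^2 + 38) dy dx.

Inner (y from 0 to 5): 285x^2 + 190.
Outer (x from 0 to 2): 1140.

Therefore ∮_C P dx + Q dy = 1140.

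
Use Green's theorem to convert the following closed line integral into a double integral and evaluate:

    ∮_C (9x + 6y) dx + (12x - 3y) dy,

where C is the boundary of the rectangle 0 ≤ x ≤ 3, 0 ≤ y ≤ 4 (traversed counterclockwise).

Green's theorem converts the closed line integral into a double integral over the enclosed region D:

    ∮_C P dx + Q dy = ∬_D (∂Q/∂x - ∂P/∂y) dA.

Here P = 9x + 6y, Q = 12x - 3y, so

    ∂Q/∂x = 12,    ∂P/∂y = 6,
    ∂Q/∂x - ∂P/∂y = 6.

D is the region 0 ≤ x ≤ 3, 0 ≤ y ≤ 4. Evaluating the double integral:

    ∬_D (6) dA = ∫_0^{3} ∫_0^{4} (6) dy dx.

Inner (y from 0 to 4): 24.
Outer (x from 0 to 3): 72.

Therefore ∮_C P dx + Q dy = 72.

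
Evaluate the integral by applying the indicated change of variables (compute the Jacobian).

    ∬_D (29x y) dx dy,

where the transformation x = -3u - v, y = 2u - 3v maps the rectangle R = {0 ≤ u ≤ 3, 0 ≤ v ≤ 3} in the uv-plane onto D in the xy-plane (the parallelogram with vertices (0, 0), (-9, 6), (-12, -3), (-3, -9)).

Compute the Jacobian determinant of (x, y) with respect to (u, v):

    ∂(x,y)/∂(u,v) = | -3  -1 | = (-3)(-3) - (-1)(2) = 11.
                   | 2  -3 |

Its absolute value is |J| = 11 (the area scaling factor).

Substituting x = -3u - v, y = 2u - 3v into the integrand,

    29x y → -174u^2 + 203u v + 87v^2,

so the integral becomes

    ∬_R (-174u^2 + 203u v + 87v^2) · |J| du dv = ∫_0^3 ∫_0^3 (-1914u^2 + 2233u v + 957v^2) dv du.

Inner (v): -5742u^2 + 20097u/2 + 8613.
Outer (u): 77517/4.

Therefore ∬_D (29x y) dx dy = 77517/4.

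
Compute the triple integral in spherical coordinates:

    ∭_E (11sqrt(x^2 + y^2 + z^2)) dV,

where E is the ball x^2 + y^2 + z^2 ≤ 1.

In spherical coordinates, x = ρ sin(φ) cos(θ), y = ρ sin(φ) sin(θ), z = ρ cos(φ), and dV = ρ^2 sin(φ) dρ dφ dθ.

The integrand becomes 11ρ, so

    ∭_E (11sqrt(x^2 + y^2 + z^2)) dV = ∫_{0}^{2π} ∫_{0}^{π} ∫_{0}^{1} (11ρ) · ρ^2 sin(φ) dρ dφ dθ.

Inner (ρ): 11sin(φ)/4.
Middle (φ): 11/2.
Outer (θ): 11π.

Therefore the triple integral equals 11π.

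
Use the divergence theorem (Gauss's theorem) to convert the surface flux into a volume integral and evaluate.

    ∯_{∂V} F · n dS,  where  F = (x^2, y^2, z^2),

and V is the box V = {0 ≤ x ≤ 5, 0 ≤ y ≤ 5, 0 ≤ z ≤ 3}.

By the divergence theorem,

    ∯_{∂V} F · n dS = ∭_V (∇ · F) dV.

Compute the divergence:
    ∇ · F = ∂F_x/∂x + ∂F_y/∂y + ∂F_z/∂z = 2x + 2y + 2z.

V is a rectangular box, so dV = dx dy dz with 0 ≤ x ≤ 5, 0 ≤ y ≤ 5, 0 ≤ z ≤ 3.

Integrate (2x + 2y + 2z) over V as an iterated integral:

    ∭_V (∇·F) dV = ∫_0^{5} ∫_0^{5} ∫_0^{3} (2x + 2y + 2z) dz dy dx.

Inner (z from 0 to 3): 6x + 6y + 9.
Middle (y from 0 to 5): 30x + 120.
Outer (x from 0 to 5): 975.

Therefore ∯_{∂V} F · n dS = 975.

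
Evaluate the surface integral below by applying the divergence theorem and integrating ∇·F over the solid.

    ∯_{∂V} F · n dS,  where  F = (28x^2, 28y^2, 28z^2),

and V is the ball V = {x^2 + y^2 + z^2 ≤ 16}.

By the divergence theorem,

    ∯_{∂V} F · n dS = ∭_V (∇ · F) dV.

Compute the divergence:
    ∇ · F = ∂F_x/∂x + ∂F_y/∂y + ∂F_z/∂z = 56x + 56y + 56z.

In spherical coordinates, x = ρ sin(φ) cos(θ), y = ρ sin(φ) sin(θ), z = ρ cos(φ), dV = ρ^2 sin(φ) dρ dφ dθ, with 0 ≤ ρ ≤ 4, 0 ≤ φ ≤ π, 0 ≤ θ ≤ 2π.

The integrand, after substitution and multiplying by the volume element, becomes (56ρ (sqrt(2)sin(φ)sin(θ + π/4) + cos(φ))) · ρ^2 sin(φ), so

    ∭_V (∇·F) dV = ∫_0^{2π} ∫_0^{π} ∫_0^{4} (56ρ (sqrt(2)sin(φ)sin(θ + π/4) + cos(φ))) · ρ^2 sin(φ) dρ dφ dθ.

Inner (ρ from 0 to 4): 3584(sqrt(2)sin(φ)sin(θ + π/4) + cos(φ))sin(φ).
Middle (φ from 0 to π): 1792sqrt(2)π sin(θ + π/4).
Outer (θ from 0 to 2π): 0.

Therefore ∯_{∂V} F · n dS = 0.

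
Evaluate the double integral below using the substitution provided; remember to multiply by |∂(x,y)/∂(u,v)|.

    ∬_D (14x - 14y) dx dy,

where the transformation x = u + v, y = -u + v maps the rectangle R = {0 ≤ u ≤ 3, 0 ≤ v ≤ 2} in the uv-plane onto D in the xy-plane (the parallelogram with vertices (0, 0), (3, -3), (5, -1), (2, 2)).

Compute the Jacobian determinant of (x, y) with respect to (u, v):

    ∂(x,y)/∂(u,v) = | 1  1 | = (1)(1) - (1)(-1) = 2.
                   | -1  1 |

Its absolute value is |J| = 2 (the area scaling factor).

Substituting x = u + v, y = -u + v into the integrand,

    14x - 14y → 28u,

so the integral becomes

    ∬_R (28u) · |J| du dv = ∫_0^3 ∫_0^2 (56u) dv du.

Inner (v): 112u.
Outer (u): 504.

Therefore ∬_D (14x - 14y) dx dy = 504.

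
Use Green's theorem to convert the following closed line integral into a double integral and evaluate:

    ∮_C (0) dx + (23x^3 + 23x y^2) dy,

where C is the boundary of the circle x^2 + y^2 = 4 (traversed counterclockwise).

Green's theorem converts the closed line integral into a double integral over the enclosed region D:

    ∮_C P dx + Q dy = ∬_D (∂Q/∂x - ∂P/∂y) dA.

Here P = 0, Q = 23x^3 + 23x y^2, so

    ∂Q/∂x = 69x^2 + 23y^2,    ∂P/∂y = 0,
    ∂Q/∂x - ∂P/∂y = 69x^2 + 23y^2.

D is the region x^2 + y^2 ≤ 4. Evaluating the double integral:

In polar coordinates (x = r cos θ, y = r sin θ, dA = r dr dθ) the integrand becomes 23r^2(cos(2θ) + 2), so

    ∬_D (69x^2 + 23y^2) dA = ∫_0^{2π} ∫_0^{2} (23r^2(cos(2θ) + 2)) · r dr dθ.

Inner (r from 0 to 2): 92cos(2θ) + 184.
Outer (θ from 0 to 2π): 368π.

Therefore ∮_C P dx + Q dy = 368π.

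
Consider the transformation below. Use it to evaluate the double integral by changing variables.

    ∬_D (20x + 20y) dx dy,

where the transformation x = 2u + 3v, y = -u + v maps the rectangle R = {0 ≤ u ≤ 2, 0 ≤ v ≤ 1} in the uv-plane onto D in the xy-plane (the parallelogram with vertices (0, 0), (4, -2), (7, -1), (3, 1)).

Compute the Jacobian determinant of (x, y) with respect to (u, v):

    ∂(x,y)/∂(u,v) = | 2  3 | = (2)(1) - (3)(-1) = 5.
                   | -1  1 |

Its absolute value is |J| = 5 (the area scaling factor).

Substituting x = 2u + 3v, y = -u + v into the integrand,

    20x + 20y → 20u + 80v,

so the integral becomes

    ∬_R (20u + 80v) · |J| du dv = ∫_0^2 ∫_0^1 (100u + 400v) dv du.

Inner (v): 100u + 200.
Outer (u): 600.

Therefore ∬_D (20x + 20y) dx dy = 600.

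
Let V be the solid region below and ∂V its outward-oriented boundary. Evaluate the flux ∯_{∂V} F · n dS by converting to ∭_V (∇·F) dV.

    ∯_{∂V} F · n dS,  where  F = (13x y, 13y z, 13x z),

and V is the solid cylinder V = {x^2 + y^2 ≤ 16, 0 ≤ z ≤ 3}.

By the divergence theorem,

    ∯_{∂V} F · n dS = ∭_V (∇ · F) dV.

Compute the divergence:
    ∇ · F = ∂F_x/∂x + ∂F_y/∂y + ∂F_z/∂z = 13y + 13z + 13x = 13x + 13y + 13z.

In cylindrical coordinates, x = r cos(θ), y = r sin(θ), z = z, dV = r dr dθ dz, with 0 ≤ r ≤ 4, 0 ≤ θ ≤ 2π, 0 ≤ z ≤ 3.

The integrand, after substitution and multiplying by the volume element, becomes (13sqrt(2)r sin(θ + π/4) + 13z) · r, so

    ∭_V (∇·F) dV = ∫_0^{2π} ∫_0^{4} ∫_0^{3} (13sqrt(2)r sin(θ + π/4) + 13z) · r dz dr dθ.

Inner (z from 0 to 3): 39r (2sqrt(2)r sin(θ + π/4) + 3)/2.
Middle (r from 0 to 4): 832sqrt(2)sin(θ + π/4) + 468.
Outer (θ from 0 to 2π): 936π.

Therefore ∯_{∂V} F · n dS = 936π.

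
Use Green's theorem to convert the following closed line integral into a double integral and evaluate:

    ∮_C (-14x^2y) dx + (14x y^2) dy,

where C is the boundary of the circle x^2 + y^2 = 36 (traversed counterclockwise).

Green's theorem converts the closed line integral into a double integral over the enclosed region D:

    ∮_C P dx + Q dy = ∬_D (∂Q/∂x - ∂P/∂y) dA.

Here P = -14x^2y, Q = 14x y^2, so

    ∂Q/∂x = 14y^2,    ∂P/∂y = -14x^2,
    ∂Q/∂x - ∂P/∂y = 14x^2 + 14y^2.

D is the region x^2 + y^2 ≤ 36. Evaluating the double integral:

In polar coordinates (x = r cos θ, y = r sin θ, dA = r dr dθ) the integrand becomes 14r^2, so

    ∬_D (14x^2 + 14y^2) dA = ∫_0^{2π} ∫_0^{6} (14r^2) · r dr dθ.

Inner (r from 0 to 6): 4536.
Outer (θ from 0 to 2π): 9072π.

Therefore ∮_C P dx + Q dy = 9072π.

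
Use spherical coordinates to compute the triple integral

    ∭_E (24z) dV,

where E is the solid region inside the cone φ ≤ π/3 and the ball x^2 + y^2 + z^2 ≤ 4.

In spherical coordinates, x = ρ sin(φ) cos(θ), y = ρ sin(φ) sin(θ), z = ρ cos(φ), and dV = ρ^2 sin(φ) dρ dφ dθ.

The integrand becomes 24ρ cos(φ), so

    ∭_E (24z) dV = ∫_{0}^{2π} ∫_{0}^{π/3} ∫_{0}^{2} (24ρ cos(φ)) · ρ^2 sin(φ) dρ dφ dθ.

Inner (ρ): 48sin(2φ).
Middle (φ): 36.
Outer (θ): 72π.

Therefore the triple integral equals 72π.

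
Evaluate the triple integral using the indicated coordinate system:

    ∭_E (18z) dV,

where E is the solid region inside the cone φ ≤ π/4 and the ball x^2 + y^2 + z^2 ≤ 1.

In spherical coordinates, x = ρ sin(φ) cos(θ), y = ρ sin(φ) sin(θ), z = ρ cos(φ), and dV = ρ^2 sin(φ) dρ dφ dθ.

The integrand becomes 18ρ cos(φ), so

    ∭_E (18z) dV = ∫_{0}^{2π} ∫_{0}^{π/4} ∫_{0}^{1} (18ρ cos(φ)) · ρ^2 sin(φ) dρ dφ dθ.

Inner (ρ): 9sin(2φ)/4.
Middle (φ): 9/8.
Outer (θ): 9π/4.

Therefore the triple integral equals 9π/4.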